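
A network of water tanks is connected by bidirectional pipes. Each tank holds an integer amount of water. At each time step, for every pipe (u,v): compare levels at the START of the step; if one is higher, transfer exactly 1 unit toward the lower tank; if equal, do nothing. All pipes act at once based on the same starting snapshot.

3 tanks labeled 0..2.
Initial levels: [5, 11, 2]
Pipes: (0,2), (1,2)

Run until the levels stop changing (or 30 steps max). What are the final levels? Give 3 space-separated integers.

Answer: 6 6 6

Derivation:
Step 1: flows [0->2,1->2] -> levels [4 10 4]
Step 2: flows [0=2,1->2] -> levels [4 9 5]
Step 3: flows [2->0,1->2] -> levels [5 8 5]
Step 4: flows [0=2,1->2] -> levels [5 7 6]
Step 5: flows [2->0,1->2] -> levels [6 6 6]
Step 6: flows [0=2,1=2] -> levels [6 6 6]
  -> stable (no change)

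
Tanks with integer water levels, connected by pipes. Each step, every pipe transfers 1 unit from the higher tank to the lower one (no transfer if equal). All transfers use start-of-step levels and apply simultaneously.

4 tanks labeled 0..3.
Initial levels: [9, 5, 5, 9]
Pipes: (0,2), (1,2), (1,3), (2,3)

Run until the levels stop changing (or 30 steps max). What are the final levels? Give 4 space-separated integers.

Answer: 7 8 7 6

Derivation:
Step 1: flows [0->2,1=2,3->1,3->2] -> levels [8 6 7 7]
Step 2: flows [0->2,2->1,3->1,2=3] -> levels [7 8 7 6]
Step 3: flows [0=2,1->2,1->3,2->3] -> levels [7 6 7 8]
Step 4: flows [0=2,2->1,3->1,3->2] -> levels [7 8 7 6]
  -> period-2 cycle: step 4 state = step 2 state; never stabilizes
  -> state at step 30: (30-2) mod 2 = 0, same as step 2 -> [7 8 7 6]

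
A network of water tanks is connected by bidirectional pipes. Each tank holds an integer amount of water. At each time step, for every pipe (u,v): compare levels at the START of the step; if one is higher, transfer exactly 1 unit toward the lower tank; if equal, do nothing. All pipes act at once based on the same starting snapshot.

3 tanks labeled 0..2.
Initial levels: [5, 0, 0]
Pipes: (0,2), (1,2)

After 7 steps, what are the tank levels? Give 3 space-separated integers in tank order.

Step 1: flows [0->2,1=2] -> levels [4 0 1]
Step 2: flows [0->2,2->1] -> levels [3 1 1]
Step 3: flows [0->2,1=2] -> levels [2 1 2]
Step 4: flows [0=2,2->1] -> levels [2 2 1]
Step 5: flows [0->2,1->2] -> levels [1 1 3]
Step 6: flows [2->0,2->1] -> levels [2 2 1]
  -> period-2 cycle: step 6 state = step 4 state
  -> state at step 7: (7-4) mod 2 = 1, same as step 5 -> [1 1 3]

Answer: 1 1 3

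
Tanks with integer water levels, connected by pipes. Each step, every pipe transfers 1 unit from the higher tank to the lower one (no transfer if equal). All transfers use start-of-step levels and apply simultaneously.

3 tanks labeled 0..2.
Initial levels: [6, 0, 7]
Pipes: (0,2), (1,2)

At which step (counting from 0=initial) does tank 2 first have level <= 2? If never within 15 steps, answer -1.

Step 1: flows [2->0,2->1] -> levels [7 1 5]
Step 2: flows [0->2,2->1] -> levels [6 2 5]
Step 3: flows [0->2,2->1] -> levels [5 3 5]
Step 4: flows [0=2,2->1] -> levels [5 4 4]
Step 5: flows [0->2,1=2] -> levels [4 4 5]
Step 6: flows [2->0,2->1] -> levels [5 5 3]
Step 7: flows [0->2,1->2] -> levels [4 4 5]
  -> period-2 cycle (repeats step 5); tank 2 never drops to <=2
Tank 2 never reaches <=2 within 15 steps

Answer: -1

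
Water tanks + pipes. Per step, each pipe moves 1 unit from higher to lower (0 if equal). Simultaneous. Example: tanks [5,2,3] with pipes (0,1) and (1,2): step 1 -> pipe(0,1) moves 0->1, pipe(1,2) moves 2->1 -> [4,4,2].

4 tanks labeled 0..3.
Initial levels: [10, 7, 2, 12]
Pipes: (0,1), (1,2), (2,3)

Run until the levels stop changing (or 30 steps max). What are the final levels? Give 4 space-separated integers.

Answer: 7 9 7 8

Derivation:
Step 1: flows [0->1,1->2,3->2] -> levels [9 7 4 11]
Step 2: flows [0->1,1->2,3->2] -> levels [8 7 6 10]
Step 3: flows [0->1,1->2,3->2] -> levels [7 7 8 9]
Step 4: flows [0=1,2->1,3->2] -> levels [7 8 8 8]
Step 5: flows [1->0,1=2,2=3] -> levels [8 7 8 8]
Step 6: flows [0->1,2->1,2=3] -> levels [7 9 7 8]
Step 7: flows [1->0,1->2,3->2] -> levels [8 7 9 7]
Step 8: flows [0->1,2->1,2->3] -> levels [7 9 7 8]
  -> period-2 cycle: step 8 state = step 6 state; never stabilizes
  -> state at step 30: (30-6) mod 2 = 0, same as step 6 -> [7 9 7 8]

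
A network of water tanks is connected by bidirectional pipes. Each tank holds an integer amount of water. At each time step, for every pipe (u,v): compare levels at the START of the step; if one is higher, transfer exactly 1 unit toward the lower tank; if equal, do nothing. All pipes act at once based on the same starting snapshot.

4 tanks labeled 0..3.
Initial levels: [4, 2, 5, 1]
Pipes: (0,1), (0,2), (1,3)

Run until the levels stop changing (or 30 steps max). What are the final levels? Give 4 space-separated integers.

Answer: 2 4 4 2

Derivation:
Step 1: flows [0->1,2->0,1->3] -> levels [4 2 4 2]
Step 2: flows [0->1,0=2,1=3] -> levels [3 3 4 2]
Step 3: flows [0=1,2->0,1->3] -> levels [4 2 3 3]
Step 4: flows [0->1,0->2,3->1] -> levels [2 4 4 2]
Step 5: flows [1->0,2->0,1->3] -> levels [4 2 3 3]
  -> period-2 cycle: step 5 state = step 3 state; never stabilizes
  -> state at step 30: (30-3) mod 2 = 1, same as step 4 -> [2 4 4 2]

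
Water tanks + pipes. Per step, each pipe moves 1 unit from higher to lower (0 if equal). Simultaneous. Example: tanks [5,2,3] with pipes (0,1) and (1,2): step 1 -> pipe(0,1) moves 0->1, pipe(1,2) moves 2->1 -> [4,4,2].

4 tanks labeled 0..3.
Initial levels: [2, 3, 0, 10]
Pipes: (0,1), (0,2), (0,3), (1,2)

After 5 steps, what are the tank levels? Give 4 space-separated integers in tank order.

Step 1: flows [1->0,0->2,3->0,1->2] -> levels [3 1 2 9]
Step 2: flows [0->1,0->2,3->0,2->1] -> levels [2 3 2 8]
Step 3: flows [1->0,0=2,3->0,1->2] -> levels [4 1 3 7]
Step 4: flows [0->1,0->2,3->0,2->1] -> levels [3 3 3 6]
Step 5: flows [0=1,0=2,3->0,1=2] -> levels [4 3 3 5]

Answer: 4 3 3 5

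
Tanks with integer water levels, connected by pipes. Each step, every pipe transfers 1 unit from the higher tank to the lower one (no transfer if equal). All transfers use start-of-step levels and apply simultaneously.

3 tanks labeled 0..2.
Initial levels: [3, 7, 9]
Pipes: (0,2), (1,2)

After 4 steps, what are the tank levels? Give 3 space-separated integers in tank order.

Answer: 6 6 7

Derivation:
Step 1: flows [2->0,2->1] -> levels [4 8 7]
Step 2: flows [2->0,1->2] -> levels [5 7 7]
Step 3: flows [2->0,1=2] -> levels [6 7 6]
Step 4: flows [0=2,1->2] -> levels [6 6 7]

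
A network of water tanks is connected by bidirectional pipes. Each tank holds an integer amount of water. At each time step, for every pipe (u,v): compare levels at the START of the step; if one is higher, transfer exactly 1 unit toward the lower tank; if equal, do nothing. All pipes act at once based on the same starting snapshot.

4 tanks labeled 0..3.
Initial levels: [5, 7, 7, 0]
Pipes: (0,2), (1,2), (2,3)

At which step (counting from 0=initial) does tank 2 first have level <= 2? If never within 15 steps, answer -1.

Step 1: flows [2->0,1=2,2->3] -> levels [6 7 5 1]
Step 2: flows [0->2,1->2,2->3] -> levels [5 6 6 2]
Step 3: flows [2->0,1=2,2->3] -> levels [6 6 4 3]
Step 4: flows [0->2,1->2,2->3] -> levels [5 5 5 4]
Step 5: flows [0=2,1=2,2->3] -> levels [5 5 4 5]
Step 6: flows [0->2,1->2,3->2] -> levels [4 4 7 4]
Step 7: flows [2->0,2->1,2->3] -> levels [5 5 4 5]
  -> period-2 cycle (repeats step 5); tank 2 never drops to <=2
Tank 2 never reaches <=2 within 15 steps

Answer: -1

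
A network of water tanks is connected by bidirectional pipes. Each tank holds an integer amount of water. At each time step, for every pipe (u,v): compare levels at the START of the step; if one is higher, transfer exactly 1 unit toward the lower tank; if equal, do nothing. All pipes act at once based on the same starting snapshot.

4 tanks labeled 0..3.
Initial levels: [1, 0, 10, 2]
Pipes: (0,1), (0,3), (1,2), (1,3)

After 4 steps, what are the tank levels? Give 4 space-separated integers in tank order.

Step 1: flows [0->1,3->0,2->1,3->1] -> levels [1 3 9 0]
Step 2: flows [1->0,0->3,2->1,1->3] -> levels [1 2 8 2]
Step 3: flows [1->0,3->0,2->1,1=3] -> levels [3 2 7 1]
Step 4: flows [0->1,0->3,2->1,1->3] -> levels [1 3 6 3]

Answer: 1 3 6 3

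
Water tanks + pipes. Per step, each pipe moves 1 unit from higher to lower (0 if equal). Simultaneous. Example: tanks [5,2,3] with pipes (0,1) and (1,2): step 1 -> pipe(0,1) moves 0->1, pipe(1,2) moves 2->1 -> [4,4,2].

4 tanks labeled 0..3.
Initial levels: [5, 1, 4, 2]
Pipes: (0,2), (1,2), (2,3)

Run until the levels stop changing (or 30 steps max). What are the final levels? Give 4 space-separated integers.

Answer: 3 3 3 3

Derivation:
Step 1: flows [0->2,2->1,2->3] -> levels [4 2 3 3]
Step 2: flows [0->2,2->1,2=3] -> levels [3 3 3 3]
Step 3: flows [0=2,1=2,2=3] -> levels [3 3 3 3]
  -> stable (no change)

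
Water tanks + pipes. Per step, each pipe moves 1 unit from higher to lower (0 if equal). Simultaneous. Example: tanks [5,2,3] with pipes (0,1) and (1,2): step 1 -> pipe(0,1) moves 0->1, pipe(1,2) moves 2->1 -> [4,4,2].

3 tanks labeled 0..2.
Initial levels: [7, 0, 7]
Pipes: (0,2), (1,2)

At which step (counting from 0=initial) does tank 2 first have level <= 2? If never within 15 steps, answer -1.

Answer: -1

Derivation:
Step 1: flows [0=2,2->1] -> levels [7 1 6]
Step 2: flows [0->2,2->1] -> levels [6 2 6]
Step 3: flows [0=2,2->1] -> levels [6 3 5]
Step 4: flows [0->2,2->1] -> levels [5 4 5]
Step 5: flows [0=2,2->1] -> levels [5 5 4]
Step 6: flows [0->2,1->2] -> levels [4 4 6]
Step 7: flows [2->0,2->1] -> levels [5 5 4]
  -> period-2 cycle (repeats step 5); tank 2 never drops to <=2
Tank 2 never reaches <=2 within 15 steps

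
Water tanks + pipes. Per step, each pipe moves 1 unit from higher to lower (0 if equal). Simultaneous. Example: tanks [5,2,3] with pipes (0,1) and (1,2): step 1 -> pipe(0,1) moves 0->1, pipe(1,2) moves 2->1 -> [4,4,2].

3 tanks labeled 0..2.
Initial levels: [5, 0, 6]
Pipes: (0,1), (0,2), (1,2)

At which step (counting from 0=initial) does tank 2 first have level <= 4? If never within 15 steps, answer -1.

Step 1: flows [0->1,2->0,2->1] -> levels [5 2 4]
Tank 2 first reaches <=4 at step 1

Answer: 1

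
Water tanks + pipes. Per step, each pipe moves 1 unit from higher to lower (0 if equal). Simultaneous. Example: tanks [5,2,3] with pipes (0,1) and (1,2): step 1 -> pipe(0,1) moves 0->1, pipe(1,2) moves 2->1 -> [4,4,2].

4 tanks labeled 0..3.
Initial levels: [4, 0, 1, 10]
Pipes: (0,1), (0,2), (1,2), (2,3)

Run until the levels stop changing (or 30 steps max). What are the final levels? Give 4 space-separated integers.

Answer: 4 4 3 4

Derivation:
Step 1: flows [0->1,0->2,2->1,3->2] -> levels [2 2 2 9]
Step 2: flows [0=1,0=2,1=2,3->2] -> levels [2 2 3 8]
Step 3: flows [0=1,2->0,2->1,3->2] -> levels [3 3 2 7]
Step 4: flows [0=1,0->2,1->2,3->2] -> levels [2 2 5 6]
Step 5: flows [0=1,2->0,2->1,3->2] -> levels [3 3 4 5]
Step 6: flows [0=1,2->0,2->1,3->2] -> levels [4 4 3 4]
Step 7: flows [0=1,0->2,1->2,3->2] -> levels [3 3 6 3]
Step 8: flows [0=1,2->0,2->1,2->3] -> levels [4 4 3 4]
  -> period-2 cycle: step 8 state = step 6 state; never stabilizes
  -> state at step 30: (30-6) mod 2 = 0, same as step 6 -> [4 4 3 4]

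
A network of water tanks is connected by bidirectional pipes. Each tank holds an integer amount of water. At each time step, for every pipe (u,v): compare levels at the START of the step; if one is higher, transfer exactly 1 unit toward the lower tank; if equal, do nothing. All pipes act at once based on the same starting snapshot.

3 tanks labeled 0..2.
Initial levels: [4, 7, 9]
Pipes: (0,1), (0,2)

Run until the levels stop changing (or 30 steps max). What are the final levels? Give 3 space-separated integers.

Answer: 8 6 6

Derivation:
Step 1: flows [1->0,2->0] -> levels [6 6 8]
Step 2: flows [0=1,2->0] -> levels [7 6 7]
Step 3: flows [0->1,0=2] -> levels [6 7 7]
Step 4: flows [1->0,2->0] -> levels [8 6 6]
Step 5: flows [0->1,0->2] -> levels [6 7 7]
  -> period-2 cycle: step 5 state = step 3 state; never stabilizes
  -> state at step 30: (30-3) mod 2 = 1, same as step 4 -> [8 6 6]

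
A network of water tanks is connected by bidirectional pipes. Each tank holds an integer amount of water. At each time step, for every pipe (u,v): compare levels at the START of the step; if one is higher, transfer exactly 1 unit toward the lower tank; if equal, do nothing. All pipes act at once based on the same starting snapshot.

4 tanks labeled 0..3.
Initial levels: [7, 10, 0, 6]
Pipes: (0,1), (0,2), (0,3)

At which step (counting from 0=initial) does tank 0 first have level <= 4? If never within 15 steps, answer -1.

Answer: 5

Derivation:
Step 1: flows [1->0,0->2,0->3] -> levels [6 9 1 7]
Step 2: flows [1->0,0->2,3->0] -> levels [7 8 2 6]
Step 3: flows [1->0,0->2,0->3] -> levels [6 7 3 7]
Step 4: flows [1->0,0->2,3->0] -> levels [7 6 4 6]
Step 5: flows [0->1,0->2,0->3] -> levels [4 7 5 7]
Tank 0 first reaches <=4 at step 5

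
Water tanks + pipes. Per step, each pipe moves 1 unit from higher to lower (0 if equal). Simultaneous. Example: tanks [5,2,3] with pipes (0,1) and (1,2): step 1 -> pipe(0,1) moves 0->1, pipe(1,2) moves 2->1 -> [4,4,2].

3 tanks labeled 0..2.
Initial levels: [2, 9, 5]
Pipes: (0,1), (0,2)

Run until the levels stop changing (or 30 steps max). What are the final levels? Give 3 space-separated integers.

Step 1: flows [1->0,2->0] -> levels [4 8 4]
Step 2: flows [1->0,0=2] -> levels [5 7 4]
Step 3: flows [1->0,0->2] -> levels [5 6 5]
Step 4: flows [1->0,0=2] -> levels [6 5 5]
Step 5: flows [0->1,0->2] -> levels [4 6 6]
Step 6: flows [1->0,2->0] -> levels [6 5 5]
  -> period-2 cycle: step 6 state = step 4 state; never stabilizes
  -> state at step 30: (30-4) mod 2 = 0, same as step 4 -> [6 5 5]

Answer: 6 5 5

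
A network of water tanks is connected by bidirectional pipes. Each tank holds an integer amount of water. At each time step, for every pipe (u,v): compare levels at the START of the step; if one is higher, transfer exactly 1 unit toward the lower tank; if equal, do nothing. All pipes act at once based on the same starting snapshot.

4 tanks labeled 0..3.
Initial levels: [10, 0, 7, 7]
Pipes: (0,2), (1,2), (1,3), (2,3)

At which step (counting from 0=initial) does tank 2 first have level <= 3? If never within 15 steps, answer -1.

Answer: -1

Derivation:
Step 1: flows [0->2,2->1,3->1,2=3] -> levels [9 2 7 6]
Step 2: flows [0->2,2->1,3->1,2->3] -> levels [8 4 6 6]
Step 3: flows [0->2,2->1,3->1,2=3] -> levels [7 6 6 5]
Step 4: flows [0->2,1=2,1->3,2->3] -> levels [6 5 6 7]
Step 5: flows [0=2,2->1,3->1,3->2] -> levels [6 7 6 5]
Step 6: flows [0=2,1->2,1->3,2->3] -> levels [6 5 6 7]
  -> period-2 cycle (repeats step 4); tank 2 never drops to <=3
Tank 2 never reaches <=3 within 15 steps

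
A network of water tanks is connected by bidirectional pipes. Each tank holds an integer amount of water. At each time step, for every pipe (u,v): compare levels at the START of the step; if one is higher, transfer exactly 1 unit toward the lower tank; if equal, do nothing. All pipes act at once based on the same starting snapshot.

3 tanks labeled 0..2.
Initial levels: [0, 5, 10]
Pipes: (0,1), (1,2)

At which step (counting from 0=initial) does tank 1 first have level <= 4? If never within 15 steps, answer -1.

Step 1: flows [1->0,2->1] -> levels [1 5 9]
Step 2: flows [1->0,2->1] -> levels [2 5 8]
Step 3: flows [1->0,2->1] -> levels [3 5 7]
Step 4: flows [1->0,2->1] -> levels [4 5 6]
Step 5: flows [1->0,2->1] -> levels [5 5 5]
Step 6: flows [0=1,1=2] -> levels [5 5 5]
  -> stable; tank 1 stays at 5 > 4
Tank 1 never reaches <=4 within 15 steps

Answer: -1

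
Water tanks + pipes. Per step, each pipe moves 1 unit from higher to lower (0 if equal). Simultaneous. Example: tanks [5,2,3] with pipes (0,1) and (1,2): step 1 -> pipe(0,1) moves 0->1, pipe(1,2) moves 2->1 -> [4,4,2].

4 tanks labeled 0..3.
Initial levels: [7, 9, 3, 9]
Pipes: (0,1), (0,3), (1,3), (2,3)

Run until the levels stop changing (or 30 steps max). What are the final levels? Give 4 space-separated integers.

Step 1: flows [1->0,3->0,1=3,3->2] -> levels [9 8 4 7]
Step 2: flows [0->1,0->3,1->3,3->2] -> levels [7 8 5 8]
Step 3: flows [1->0,3->0,1=3,3->2] -> levels [9 7 6 6]
Step 4: flows [0->1,0->3,1->3,2=3] -> levels [7 7 6 8]
Step 5: flows [0=1,3->0,3->1,3->2] -> levels [8 8 7 5]
Step 6: flows [0=1,0->3,1->3,2->3] -> levels [7 7 6 8]
  -> period-2 cycle: step 6 state = step 4 state; never stabilizes
  -> state at step 30: (30-4) mod 2 = 0, same as step 4 -> [7 7 6 8]

Answer: 7 7 6 8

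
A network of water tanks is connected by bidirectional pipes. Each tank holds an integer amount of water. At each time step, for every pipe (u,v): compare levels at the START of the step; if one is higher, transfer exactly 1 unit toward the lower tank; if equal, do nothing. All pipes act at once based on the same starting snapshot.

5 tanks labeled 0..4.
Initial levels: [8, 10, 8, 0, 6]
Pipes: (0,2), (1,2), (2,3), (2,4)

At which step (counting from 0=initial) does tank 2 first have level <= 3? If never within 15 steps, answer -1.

Step 1: flows [0=2,1->2,2->3,2->4] -> levels [8 9 7 1 7]
Step 2: flows [0->2,1->2,2->3,2=4] -> levels [7 8 8 2 7]
Step 3: flows [2->0,1=2,2->3,2->4] -> levels [8 8 5 3 8]
Step 4: flows [0->2,1->2,2->3,4->2] -> levels [7 7 7 4 7]
Step 5: flows [0=2,1=2,2->3,2=4] -> levels [7 7 6 5 7]
Step 6: flows [0->2,1->2,2->3,4->2] -> levels [6 6 8 6 6]
Step 7: flows [2->0,2->1,2->3,2->4] -> levels [7 7 4 7 7]
Step 8: flows [0->2,1->2,3->2,4->2] -> levels [6 6 8 6 6]
  -> period-2 cycle (repeats step 6); tank 2 never drops to <=3
Tank 2 never reaches <=3 within 15 steps

Answer: -1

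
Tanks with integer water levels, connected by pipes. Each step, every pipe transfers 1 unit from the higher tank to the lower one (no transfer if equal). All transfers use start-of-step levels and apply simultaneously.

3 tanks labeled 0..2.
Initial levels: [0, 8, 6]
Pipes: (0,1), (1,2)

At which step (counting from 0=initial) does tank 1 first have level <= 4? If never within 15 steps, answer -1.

Step 1: flows [1->0,1->2] -> levels [1 6 7]
Step 2: flows [1->0,2->1] -> levels [2 6 6]
Step 3: flows [1->0,1=2] -> levels [3 5 6]
Step 4: flows [1->0,2->1] -> levels [4 5 5]
Step 5: flows [1->0,1=2] -> levels [5 4 5]
Tank 1 first reaches <=4 at step 5

Answer: 5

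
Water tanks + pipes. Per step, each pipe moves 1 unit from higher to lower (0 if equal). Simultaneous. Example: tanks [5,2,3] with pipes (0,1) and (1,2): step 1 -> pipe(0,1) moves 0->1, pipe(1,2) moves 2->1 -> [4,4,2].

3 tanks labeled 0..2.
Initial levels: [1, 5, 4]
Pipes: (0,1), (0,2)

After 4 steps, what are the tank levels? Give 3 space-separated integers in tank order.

Answer: 4 3 3

Derivation:
Step 1: flows [1->0,2->0] -> levels [3 4 3]
Step 2: flows [1->0,0=2] -> levels [4 3 3]
Step 3: flows [0->1,0->2] -> levels [2 4 4]
Step 4: flows [1->0,2->0] -> levels [4 3 3]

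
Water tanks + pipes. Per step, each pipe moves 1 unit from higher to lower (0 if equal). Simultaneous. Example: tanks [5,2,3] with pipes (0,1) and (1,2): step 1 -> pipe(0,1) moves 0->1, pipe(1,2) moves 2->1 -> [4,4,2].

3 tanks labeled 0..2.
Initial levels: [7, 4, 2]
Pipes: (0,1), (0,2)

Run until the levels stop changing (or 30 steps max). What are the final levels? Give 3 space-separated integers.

Step 1: flows [0->1,0->2] -> levels [5 5 3]
Step 2: flows [0=1,0->2] -> levels [4 5 4]
Step 3: flows [1->0,0=2] -> levels [5 4 4]
Step 4: flows [0->1,0->2] -> levels [3 5 5]
Step 5: flows [1->0,2->0] -> levels [5 4 4]
  -> period-2 cycle: step 5 state = step 3 state; never stabilizes
  -> state at step 30: (30-3) mod 2 = 1, same as step 4 -> [3 5 5]

Answer: 3 5 5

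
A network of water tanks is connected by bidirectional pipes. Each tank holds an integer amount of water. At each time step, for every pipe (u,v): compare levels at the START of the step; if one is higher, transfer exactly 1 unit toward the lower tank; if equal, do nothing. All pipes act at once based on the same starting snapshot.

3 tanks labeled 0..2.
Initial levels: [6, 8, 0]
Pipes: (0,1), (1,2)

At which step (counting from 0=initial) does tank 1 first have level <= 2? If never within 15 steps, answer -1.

Answer: -1

Derivation:
Step 1: flows [1->0,1->2] -> levels [7 6 1]
Step 2: flows [0->1,1->2] -> levels [6 6 2]
Step 3: flows [0=1,1->2] -> levels [6 5 3]
Step 4: flows [0->1,1->2] -> levels [5 5 4]
Step 5: flows [0=1,1->2] -> levels [5 4 5]
Step 6: flows [0->1,2->1] -> levels [4 6 4]
Step 7: flows [1->0,1->2] -> levels [5 4 5]
  -> period-2 cycle (repeats step 5); tank 1 never drops to <=2
Tank 1 never reaches <=2 within 15 steps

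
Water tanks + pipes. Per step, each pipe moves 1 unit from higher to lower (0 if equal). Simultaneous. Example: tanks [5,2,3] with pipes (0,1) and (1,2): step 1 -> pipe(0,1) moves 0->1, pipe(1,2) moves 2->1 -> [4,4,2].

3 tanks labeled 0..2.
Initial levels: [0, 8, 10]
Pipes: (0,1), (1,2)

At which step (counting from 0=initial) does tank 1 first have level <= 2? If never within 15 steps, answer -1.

Step 1: flows [1->0,2->1] -> levels [1 8 9]
Step 2: flows [1->0,2->1] -> levels [2 8 8]
Step 3: flows [1->0,1=2] -> levels [3 7 8]
Step 4: flows [1->0,2->1] -> levels [4 7 7]
Step 5: flows [1->0,1=2] -> levels [5 6 7]
Step 6: flows [1->0,2->1] -> levels [6 6 6]
Step 7: flows [0=1,1=2] -> levels [6 6 6]
  -> stable; tank 1 stays at 6 > 2
Tank 1 never reaches <=2 within 15 steps

Answer: -1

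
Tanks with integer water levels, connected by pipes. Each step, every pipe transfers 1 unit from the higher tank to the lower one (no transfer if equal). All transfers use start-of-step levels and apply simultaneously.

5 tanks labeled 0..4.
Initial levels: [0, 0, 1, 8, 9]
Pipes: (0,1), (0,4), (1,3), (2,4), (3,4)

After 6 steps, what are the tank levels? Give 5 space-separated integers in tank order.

Answer: 4 4 4 4 2

Derivation:
Step 1: flows [0=1,4->0,3->1,4->2,4->3] -> levels [1 1 2 8 6]
Step 2: flows [0=1,4->0,3->1,4->2,3->4] -> levels [2 2 3 6 5]
Step 3: flows [0=1,4->0,3->1,4->2,3->4] -> levels [3 3 4 4 4]
Step 4: flows [0=1,4->0,3->1,2=4,3=4] -> levels [4 4 4 3 3]
Step 5: flows [0=1,0->4,1->3,2->4,3=4] -> levels [3 3 3 4 5]
Step 6: flows [0=1,4->0,3->1,4->2,4->3] -> levels [4 4 4 4 2]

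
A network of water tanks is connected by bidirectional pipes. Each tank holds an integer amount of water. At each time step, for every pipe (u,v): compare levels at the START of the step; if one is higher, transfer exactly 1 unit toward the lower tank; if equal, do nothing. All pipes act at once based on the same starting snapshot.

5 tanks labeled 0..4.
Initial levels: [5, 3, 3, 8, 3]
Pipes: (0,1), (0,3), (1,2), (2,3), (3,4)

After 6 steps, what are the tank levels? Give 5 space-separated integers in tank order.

Answer: 5 4 5 3 5

Derivation:
Step 1: flows [0->1,3->0,1=2,3->2,3->4] -> levels [5 4 4 5 4]
Step 2: flows [0->1,0=3,1=2,3->2,3->4] -> levels [4 5 5 3 5]
Step 3: flows [1->0,0->3,1=2,2->3,4->3] -> levels [4 4 4 6 4]
Step 4: flows [0=1,3->0,1=2,3->2,3->4] -> levels [5 4 5 3 5]
Step 5: flows [0->1,0->3,2->1,2->3,4->3] -> levels [3 6 3 6 4]
Step 6: flows [1->0,3->0,1->2,3->2,3->4] -> levels [5 4 5 3 5]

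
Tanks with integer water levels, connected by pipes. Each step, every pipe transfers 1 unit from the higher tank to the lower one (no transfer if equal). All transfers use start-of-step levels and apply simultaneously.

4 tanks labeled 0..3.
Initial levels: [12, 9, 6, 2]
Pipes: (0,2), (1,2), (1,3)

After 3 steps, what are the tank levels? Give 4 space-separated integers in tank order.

Step 1: flows [0->2,1->2,1->3] -> levels [11 7 8 3]
Step 2: flows [0->2,2->1,1->3] -> levels [10 7 8 4]
Step 3: flows [0->2,2->1,1->3] -> levels [9 7 8 5]

Answer: 9 7 8 5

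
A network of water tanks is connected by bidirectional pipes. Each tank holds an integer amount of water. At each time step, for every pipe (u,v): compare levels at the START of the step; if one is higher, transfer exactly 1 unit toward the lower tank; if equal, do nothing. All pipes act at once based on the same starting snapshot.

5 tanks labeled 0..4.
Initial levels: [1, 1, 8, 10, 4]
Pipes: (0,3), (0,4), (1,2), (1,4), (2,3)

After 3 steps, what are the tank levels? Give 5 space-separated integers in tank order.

Answer: 5 5 6 6 2

Derivation:
Step 1: flows [3->0,4->0,2->1,4->1,3->2] -> levels [3 3 8 8 2]
Step 2: flows [3->0,0->4,2->1,1->4,2=3] -> levels [3 3 7 7 4]
Step 3: flows [3->0,4->0,2->1,4->1,2=3] -> levels [5 5 6 6 2]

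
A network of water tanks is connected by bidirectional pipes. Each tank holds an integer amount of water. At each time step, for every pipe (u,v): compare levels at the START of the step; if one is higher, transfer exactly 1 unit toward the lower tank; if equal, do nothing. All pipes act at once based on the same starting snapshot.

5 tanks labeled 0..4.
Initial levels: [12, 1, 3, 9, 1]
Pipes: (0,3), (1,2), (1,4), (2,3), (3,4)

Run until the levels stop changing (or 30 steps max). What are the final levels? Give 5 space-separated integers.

Step 1: flows [0->3,2->1,1=4,3->2,3->4] -> levels [11 2 3 8 2]
Step 2: flows [0->3,2->1,1=4,3->2,3->4] -> levels [10 3 3 7 3]
Step 3: flows [0->3,1=2,1=4,3->2,3->4] -> levels [9 3 4 6 4]
Step 4: flows [0->3,2->1,4->1,3->2,3->4] -> levels [8 5 4 5 4]
Step 5: flows [0->3,1->2,1->4,3->2,3->4] -> levels [7 3 6 4 6]
Step 6: flows [0->3,2->1,4->1,2->3,4->3] -> levels [6 5 4 7 4]
Step 7: flows [3->0,1->2,1->4,3->2,3->4] -> levels [7 3 6 4 6]
  -> period-2 cycle: step 7 state = step 5 state; never stabilizes
  -> state at step 30: (30-5) mod 2 = 1, same as step 6 -> [6 5 4 7 4]

Answer: 6 5 4 7 4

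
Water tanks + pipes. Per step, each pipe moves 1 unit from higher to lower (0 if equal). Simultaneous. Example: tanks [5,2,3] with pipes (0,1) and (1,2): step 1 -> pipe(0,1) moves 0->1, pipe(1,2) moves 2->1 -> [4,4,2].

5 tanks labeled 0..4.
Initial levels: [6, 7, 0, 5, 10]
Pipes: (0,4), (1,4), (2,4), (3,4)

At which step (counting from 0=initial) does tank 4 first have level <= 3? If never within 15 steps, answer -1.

Answer: -1

Derivation:
Step 1: flows [4->0,4->1,4->2,4->3] -> levels [7 8 1 6 6]
Step 2: flows [0->4,1->4,4->2,3=4] -> levels [6 7 2 6 7]
Step 3: flows [4->0,1=4,4->2,4->3] -> levels [7 7 3 7 4]
Step 4: flows [0->4,1->4,4->2,3->4] -> levels [6 6 4 6 6]
Step 5: flows [0=4,1=4,4->2,3=4] -> levels [6 6 5 6 5]
Step 6: flows [0->4,1->4,2=4,3->4] -> levels [5 5 5 5 8]
Step 7: flows [4->0,4->1,4->2,4->3] -> levels [6 6 6 6 4]
Step 8: flows [0->4,1->4,2->4,3->4] -> levels [5 5 5 5 8]
  -> period-2 cycle (repeats step 6); tank 4 never drops to <=3
Tank 4 never reaches <=3 within 15 steps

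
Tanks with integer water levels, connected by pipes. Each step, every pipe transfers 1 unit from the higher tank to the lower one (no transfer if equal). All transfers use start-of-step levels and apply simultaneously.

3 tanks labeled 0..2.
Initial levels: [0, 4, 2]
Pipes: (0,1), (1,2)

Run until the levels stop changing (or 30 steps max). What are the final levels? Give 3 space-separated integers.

Step 1: flows [1->0,1->2] -> levels [1 2 3]
Step 2: flows [1->0,2->1] -> levels [2 2 2]
Step 3: flows [0=1,1=2] -> levels [2 2 2]
  -> stable (no change)

Answer: 2 2 2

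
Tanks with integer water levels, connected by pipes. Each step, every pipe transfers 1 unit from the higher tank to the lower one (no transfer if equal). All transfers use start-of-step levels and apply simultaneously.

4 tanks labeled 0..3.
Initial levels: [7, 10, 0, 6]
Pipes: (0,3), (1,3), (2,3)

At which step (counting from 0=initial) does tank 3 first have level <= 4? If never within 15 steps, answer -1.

Answer: -1

Derivation:
Step 1: flows [0->3,1->3,3->2] -> levels [6 9 1 7]
Step 2: flows [3->0,1->3,3->2] -> levels [7 8 2 6]
Step 3: flows [0->3,1->3,3->2] -> levels [6 7 3 7]
Step 4: flows [3->0,1=3,3->2] -> levels [7 7 4 5]
Step 5: flows [0->3,1->3,3->2] -> levels [6 6 5 6]
Step 6: flows [0=3,1=3,3->2] -> levels [6 6 6 5]
Step 7: flows [0->3,1->3,2->3] -> levels [5 5 5 8]
Step 8: flows [3->0,3->1,3->2] -> levels [6 6 6 5]
  -> period-2 cycle (repeats step 6); tank 3 never drops to <=4
Tank 3 never reaches <=4 within 15 steps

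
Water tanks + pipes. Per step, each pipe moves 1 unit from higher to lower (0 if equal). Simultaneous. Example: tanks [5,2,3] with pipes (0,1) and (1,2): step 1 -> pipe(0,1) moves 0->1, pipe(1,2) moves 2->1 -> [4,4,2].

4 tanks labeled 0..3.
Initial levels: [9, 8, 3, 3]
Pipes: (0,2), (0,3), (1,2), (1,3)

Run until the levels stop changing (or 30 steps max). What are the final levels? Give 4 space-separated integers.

Answer: 5 4 7 7

Derivation:
Step 1: flows [0->2,0->3,1->2,1->3] -> levels [7 6 5 5]
Step 2: flows [0->2,0->3,1->2,1->3] -> levels [5 4 7 7]
Step 3: flows [2->0,3->0,2->1,3->1] -> levels [7 6 5 5]
  -> period-2 cycle: step 3 state = step 1 state; never stabilizes
  -> state at step 30: (30-1) mod 2 = 1, same as step 2 -> [5 4 7 7]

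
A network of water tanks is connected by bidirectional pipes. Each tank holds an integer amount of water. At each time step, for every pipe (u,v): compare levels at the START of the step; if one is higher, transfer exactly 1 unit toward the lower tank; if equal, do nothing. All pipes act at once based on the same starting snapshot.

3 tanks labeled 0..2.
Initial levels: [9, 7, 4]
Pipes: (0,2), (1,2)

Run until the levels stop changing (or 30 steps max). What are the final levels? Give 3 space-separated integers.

Answer: 6 6 8

Derivation:
Step 1: flows [0->2,1->2] -> levels [8 6 6]
Step 2: flows [0->2,1=2] -> levels [7 6 7]
Step 3: flows [0=2,2->1] -> levels [7 7 6]
Step 4: flows [0->2,1->2] -> levels [6 6 8]
Step 5: flows [2->0,2->1] -> levels [7 7 6]
  -> period-2 cycle: step 5 state = step 3 state; never stabilizes
  -> state at step 30: (30-3) mod 2 = 1, same as step 4 -> [6 6 8]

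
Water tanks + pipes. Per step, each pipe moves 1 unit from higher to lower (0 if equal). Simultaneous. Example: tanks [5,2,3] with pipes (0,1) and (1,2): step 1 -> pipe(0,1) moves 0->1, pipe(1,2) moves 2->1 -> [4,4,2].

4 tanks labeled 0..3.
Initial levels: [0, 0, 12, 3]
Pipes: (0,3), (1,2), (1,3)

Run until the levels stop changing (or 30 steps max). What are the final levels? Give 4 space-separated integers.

Step 1: flows [3->0,2->1,3->1] -> levels [1 2 11 1]
Step 2: flows [0=3,2->1,1->3] -> levels [1 2 10 2]
Step 3: flows [3->0,2->1,1=3] -> levels [2 3 9 1]
Step 4: flows [0->3,2->1,1->3] -> levels [1 3 8 3]
Step 5: flows [3->0,2->1,1=3] -> levels [2 4 7 2]
Step 6: flows [0=3,2->1,1->3] -> levels [2 4 6 3]
Step 7: flows [3->0,2->1,1->3] -> levels [3 4 5 3]
Step 8: flows [0=3,2->1,1->3] -> levels [3 4 4 4]
Step 9: flows [3->0,1=2,1=3] -> levels [4 4 4 3]
Step 10: flows [0->3,1=2,1->3] -> levels [3 3 4 5]
Step 11: flows [3->0,2->1,3->1] -> levels [4 5 3 3]
Step 12: flows [0->3,1->2,1->3] -> levels [3 3 4 5]
  -> period-2 cycle: step 12 state = step 10 state; never stabilizes
  -> state at step 30: (30-10) mod 2 = 0, same as step 10 -> [3 3 4 5]

Answer: 3 3 4 5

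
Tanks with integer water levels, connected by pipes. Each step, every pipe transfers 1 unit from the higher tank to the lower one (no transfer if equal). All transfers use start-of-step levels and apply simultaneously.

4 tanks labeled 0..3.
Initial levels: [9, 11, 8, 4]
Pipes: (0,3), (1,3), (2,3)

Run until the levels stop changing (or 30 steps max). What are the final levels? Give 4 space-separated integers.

Answer: 7 8 7 10

Derivation:
Step 1: flows [0->3,1->3,2->3] -> levels [8 10 7 7]
Step 2: flows [0->3,1->3,2=3] -> levels [7 9 7 9]
Step 3: flows [3->0,1=3,3->2] -> levels [8 9 8 7]
Step 4: flows [0->3,1->3,2->3] -> levels [7 8 7 10]
Step 5: flows [3->0,3->1,3->2] -> levels [8 9 8 7]
  -> period-2 cycle: step 5 state = step 3 state; never stabilizes
  -> state at step 30: (30-3) mod 2 = 1, same as step 4 -> [7 8 7 10]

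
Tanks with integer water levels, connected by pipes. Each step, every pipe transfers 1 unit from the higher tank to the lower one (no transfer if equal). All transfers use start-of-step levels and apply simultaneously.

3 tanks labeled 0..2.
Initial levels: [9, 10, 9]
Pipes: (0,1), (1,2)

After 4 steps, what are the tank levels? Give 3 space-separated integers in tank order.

Answer: 9 10 9

Derivation:
Step 1: flows [1->0,1->2] -> levels [10 8 10]
Step 2: flows [0->1,2->1] -> levels [9 10 9]
  -> period-2 cycle: step 2 state = step 0 state
  -> state at step 4: (4-0) mod 2 = 0, same as step 0 -> [9 10 9]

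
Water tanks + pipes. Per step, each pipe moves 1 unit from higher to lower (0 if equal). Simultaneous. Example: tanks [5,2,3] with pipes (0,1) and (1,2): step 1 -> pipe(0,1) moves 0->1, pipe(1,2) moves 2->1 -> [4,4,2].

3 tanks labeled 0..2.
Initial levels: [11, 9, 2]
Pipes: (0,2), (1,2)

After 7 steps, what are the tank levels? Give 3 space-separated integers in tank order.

Answer: 7 7 8

Derivation:
Step 1: flows [0->2,1->2] -> levels [10 8 4]
Step 2: flows [0->2,1->2] -> levels [9 7 6]
Step 3: flows [0->2,1->2] -> levels [8 6 8]
Step 4: flows [0=2,2->1] -> levels [8 7 7]
Step 5: flows [0->2,1=2] -> levels [7 7 8]
Step 6: flows [2->0,2->1] -> levels [8 8 6]
Step 7: flows [0->2,1->2] -> levels [7 7 8]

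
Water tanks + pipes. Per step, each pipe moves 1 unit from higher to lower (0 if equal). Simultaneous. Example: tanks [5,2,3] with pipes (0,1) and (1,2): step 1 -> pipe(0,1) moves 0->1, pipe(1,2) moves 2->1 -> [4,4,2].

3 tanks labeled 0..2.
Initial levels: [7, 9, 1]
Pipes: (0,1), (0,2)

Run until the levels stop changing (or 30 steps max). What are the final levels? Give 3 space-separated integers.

Step 1: flows [1->0,0->2] -> levels [7 8 2]
Step 2: flows [1->0,0->2] -> levels [7 7 3]
Step 3: flows [0=1,0->2] -> levels [6 7 4]
Step 4: flows [1->0,0->2] -> levels [6 6 5]
Step 5: flows [0=1,0->2] -> levels [5 6 6]
Step 6: flows [1->0,2->0] -> levels [7 5 5]
Step 7: flows [0->1,0->2] -> levels [5 6 6]
  -> period-2 cycle: step 7 state = step 5 state; never stabilizes
  -> state at step 30: (30-5) mod 2 = 1, same as step 6 -> [7 5 5]

Answer: 7 5 5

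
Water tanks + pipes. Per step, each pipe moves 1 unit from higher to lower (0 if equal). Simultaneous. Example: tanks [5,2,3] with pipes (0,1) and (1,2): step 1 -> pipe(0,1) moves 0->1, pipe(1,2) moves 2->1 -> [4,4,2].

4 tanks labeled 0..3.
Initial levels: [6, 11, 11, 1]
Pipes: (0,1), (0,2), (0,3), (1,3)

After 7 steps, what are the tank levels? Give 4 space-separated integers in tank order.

Step 1: flows [1->0,2->0,0->3,1->3] -> levels [7 9 10 3]
Step 2: flows [1->0,2->0,0->3,1->3] -> levels [8 7 9 5]
Step 3: flows [0->1,2->0,0->3,1->3] -> levels [7 7 8 7]
Step 4: flows [0=1,2->0,0=3,1=3] -> levels [8 7 7 7]
Step 5: flows [0->1,0->2,0->3,1=3] -> levels [5 8 8 8]
Step 6: flows [1->0,2->0,3->0,1=3] -> levels [8 7 7 7]
  -> period-2 cycle: step 6 state = step 4 state
  -> state at step 7: (7-4) mod 2 = 1, same as step 5 -> [5 8 8 8]

Answer: 5 8 8 8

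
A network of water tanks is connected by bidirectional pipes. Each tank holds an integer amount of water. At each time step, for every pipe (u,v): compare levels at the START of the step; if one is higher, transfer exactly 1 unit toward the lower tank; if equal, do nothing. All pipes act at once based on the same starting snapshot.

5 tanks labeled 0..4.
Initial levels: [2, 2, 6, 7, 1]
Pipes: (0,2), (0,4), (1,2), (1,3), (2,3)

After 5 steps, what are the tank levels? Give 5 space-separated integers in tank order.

Answer: 2 4 5 4 3

Derivation:
Step 1: flows [2->0,0->4,2->1,3->1,3->2] -> levels [2 4 5 5 2]
Step 2: flows [2->0,0=4,2->1,3->1,2=3] -> levels [3 6 3 4 2]
Step 3: flows [0=2,0->4,1->2,1->3,3->2] -> levels [2 4 5 4 3]
Step 4: flows [2->0,4->0,2->1,1=3,2->3] -> levels [4 5 2 5 2]
Step 5: flows [0->2,0->4,1->2,1=3,3->2] -> levels [2 4 5 4 3]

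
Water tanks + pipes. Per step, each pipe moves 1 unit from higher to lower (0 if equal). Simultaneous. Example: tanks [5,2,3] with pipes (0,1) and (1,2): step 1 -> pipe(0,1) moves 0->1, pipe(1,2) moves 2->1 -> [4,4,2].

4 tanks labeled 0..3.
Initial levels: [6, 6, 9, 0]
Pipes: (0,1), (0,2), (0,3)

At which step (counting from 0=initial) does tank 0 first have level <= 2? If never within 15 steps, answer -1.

Step 1: flows [0=1,2->0,0->3] -> levels [6 6 8 1]
Step 2: flows [0=1,2->0,0->3] -> levels [6 6 7 2]
Step 3: flows [0=1,2->0,0->3] -> levels [6 6 6 3]
Step 4: flows [0=1,0=2,0->3] -> levels [5 6 6 4]
Step 5: flows [1->0,2->0,0->3] -> levels [6 5 5 5]
Step 6: flows [0->1,0->2,0->3] -> levels [3 6 6 6]
Step 7: flows [1->0,2->0,3->0] -> levels [6 5 5 5]
  -> period-2 cycle (repeats step 5); tank 0 never drops to <=2
Tank 0 never reaches <=2 within 15 steps

Answer: -1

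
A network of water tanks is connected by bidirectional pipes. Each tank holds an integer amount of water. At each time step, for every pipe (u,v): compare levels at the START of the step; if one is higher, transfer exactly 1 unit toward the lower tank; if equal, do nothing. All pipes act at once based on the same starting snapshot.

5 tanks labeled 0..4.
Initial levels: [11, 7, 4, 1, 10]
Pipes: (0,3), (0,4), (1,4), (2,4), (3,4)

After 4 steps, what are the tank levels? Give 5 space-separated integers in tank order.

Step 1: flows [0->3,0->4,4->1,4->2,4->3] -> levels [9 8 5 3 8]
Step 2: flows [0->3,0->4,1=4,4->2,4->3] -> levels [7 8 6 5 7]
Step 3: flows [0->3,0=4,1->4,4->2,4->3] -> levels [6 7 7 7 6]
Step 4: flows [3->0,0=4,1->4,2->4,3->4] -> levels [7 6 6 5 9]

Answer: 7 6 6 5 9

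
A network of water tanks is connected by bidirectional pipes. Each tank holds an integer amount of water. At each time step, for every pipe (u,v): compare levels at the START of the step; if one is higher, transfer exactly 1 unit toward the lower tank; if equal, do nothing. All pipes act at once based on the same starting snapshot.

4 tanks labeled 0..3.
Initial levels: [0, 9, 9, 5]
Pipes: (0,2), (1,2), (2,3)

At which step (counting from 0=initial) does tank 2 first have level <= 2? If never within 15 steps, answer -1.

Answer: -1

Derivation:
Step 1: flows [2->0,1=2,2->3] -> levels [1 9 7 6]
Step 2: flows [2->0,1->2,2->3] -> levels [2 8 6 7]
Step 3: flows [2->0,1->2,3->2] -> levels [3 7 7 6]
Step 4: flows [2->0,1=2,2->3] -> levels [4 7 5 7]
Step 5: flows [2->0,1->2,3->2] -> levels [5 6 6 6]
Step 6: flows [2->0,1=2,2=3] -> levels [6 6 5 6]
Step 7: flows [0->2,1->2,3->2] -> levels [5 5 8 5]
Step 8: flows [2->0,2->1,2->3] -> levels [6 6 5 6]
  -> period-2 cycle (repeats step 6); tank 2 never drops to <=2
Tank 2 never reaches <=2 within 15 steps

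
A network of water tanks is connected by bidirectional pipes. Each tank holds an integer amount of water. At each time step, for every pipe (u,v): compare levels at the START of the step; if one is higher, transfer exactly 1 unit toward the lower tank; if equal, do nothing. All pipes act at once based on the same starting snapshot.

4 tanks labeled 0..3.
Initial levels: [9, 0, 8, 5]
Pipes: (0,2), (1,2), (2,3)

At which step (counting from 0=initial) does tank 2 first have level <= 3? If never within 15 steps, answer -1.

Step 1: flows [0->2,2->1,2->3] -> levels [8 1 7 6]
Step 2: flows [0->2,2->1,2->3] -> levels [7 2 6 7]
Step 3: flows [0->2,2->1,3->2] -> levels [6 3 7 6]
Step 4: flows [2->0,2->1,2->3] -> levels [7 4 4 7]
Step 5: flows [0->2,1=2,3->2] -> levels [6 4 6 6]
Step 6: flows [0=2,2->1,2=3] -> levels [6 5 5 6]
Step 7: flows [0->2,1=2,3->2] -> levels [5 5 7 5]
Step 8: flows [2->0,2->1,2->3] -> levels [6 6 4 6]
Step 9: flows [0->2,1->2,3->2] -> levels [5 5 7 5]
  -> period-2 cycle (repeats step 7); tank 2 never drops to <=3
Tank 2 never reaches <=3 within 15 steps

Answer: -1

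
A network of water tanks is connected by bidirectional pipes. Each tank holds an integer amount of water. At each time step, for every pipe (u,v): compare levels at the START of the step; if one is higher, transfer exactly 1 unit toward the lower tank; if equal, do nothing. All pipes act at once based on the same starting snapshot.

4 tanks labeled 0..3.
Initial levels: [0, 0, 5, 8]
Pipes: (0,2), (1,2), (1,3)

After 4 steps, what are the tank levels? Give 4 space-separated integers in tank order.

Step 1: flows [2->0,2->1,3->1] -> levels [1 2 3 7]
Step 2: flows [2->0,2->1,3->1] -> levels [2 4 1 6]
Step 3: flows [0->2,1->2,3->1] -> levels [1 4 3 5]
Step 4: flows [2->0,1->2,3->1] -> levels [2 4 3 4]

Answer: 2 4 3 4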